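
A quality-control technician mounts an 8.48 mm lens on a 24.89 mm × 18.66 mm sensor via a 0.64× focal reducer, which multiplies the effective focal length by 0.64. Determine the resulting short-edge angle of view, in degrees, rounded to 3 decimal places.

Effective focal length f = 8.48 × 0.64 = 5.4272 mm.
α = 2·arctan(18.66 / (2 × 5.4272)) = 2·arctan(1.71912) ≈ 119.6274°.

119.627°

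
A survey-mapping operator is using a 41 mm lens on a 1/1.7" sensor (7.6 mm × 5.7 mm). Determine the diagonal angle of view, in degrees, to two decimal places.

13.22°

Sensor diagonal = √(7.6² + 5.7²) = √90.2500 ≈ 9.5000 mm.
Angle of view α = 2·arctan(d/2f) with d = 9.5000 mm and f = 41 mm.
d/2f = 0.11585; arctan(0.11585) ≈ 6.6085°, so α ≈ 13.2169°.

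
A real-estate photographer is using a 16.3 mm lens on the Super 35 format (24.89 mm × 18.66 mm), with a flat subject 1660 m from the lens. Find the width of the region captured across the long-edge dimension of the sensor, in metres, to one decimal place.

2534.8 m

dₒ: 1660 m = 1.66e+06 mm.
Similar triangles through the lens centre give W/dₒ = w/dᵢ; with 1/f = 1/dₒ + 1/dᵢ this gives W = w·(dₒ − f)/f.
W = 24.89 mm × (1.66e+06 − 16.3) / 16.3 = 24.89 × 101839.4908 ≈ 2534784.926 mm = 2534.78 m.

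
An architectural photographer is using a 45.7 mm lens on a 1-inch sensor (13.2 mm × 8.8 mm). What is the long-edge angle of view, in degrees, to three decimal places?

16.436°

Angle of view α = 2·arctan(w/2f) with w = 13.2 mm and f = 45.7 mm.
w/2f = 0.14442; arctan(0.14442) ≈ 8.2178°, so α ≈ 16.4357°.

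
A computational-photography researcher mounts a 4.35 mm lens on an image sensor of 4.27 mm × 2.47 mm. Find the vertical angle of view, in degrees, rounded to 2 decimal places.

Angle of view α = 2·arctan(h/2f) with h = 2.47 mm and f = 4.35 mm.
h/2f = 0.28391; arctan(0.28391) ≈ 15.8497°, so α ≈ 31.6993°.

31.70°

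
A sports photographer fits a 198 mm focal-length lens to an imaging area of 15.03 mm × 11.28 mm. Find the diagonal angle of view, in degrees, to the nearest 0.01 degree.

5.43°

Sensor diagonal = √(15.03² + 11.28²) = √353.1393 ≈ 18.7920 mm.
Angle of view α = 2·arctan(d/2f) with d = 18.7920 mm and f = 198 mm.
d/2f = 0.04745; arctan(0.04745) ≈ 2.7169°, so α ≈ 5.4338°.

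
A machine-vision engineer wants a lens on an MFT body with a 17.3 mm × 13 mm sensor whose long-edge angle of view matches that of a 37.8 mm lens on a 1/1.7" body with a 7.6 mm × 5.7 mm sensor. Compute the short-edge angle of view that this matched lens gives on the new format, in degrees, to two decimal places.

Equal long-edge AOV ⇒ f₂ = f₁ · 17.3/7.6 = 37.8 × 2.27632 ≈ 86.0447 mm.
Short-edge AOV on the new format = 2·arctan(13 / (2 × 86.0447)) = 2·arctan(0.07554) ≈ 8.6401°.

8.64°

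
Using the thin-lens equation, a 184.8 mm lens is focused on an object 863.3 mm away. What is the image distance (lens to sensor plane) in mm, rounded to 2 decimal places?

235.13 mm

1/dᵢ = 1/f − 1/dₒ = 1/184.8 − 1/863.3 = 0.0042529 mm⁻¹.
dᵢ = 1/0.0042529 ≈ 235.1331 mm.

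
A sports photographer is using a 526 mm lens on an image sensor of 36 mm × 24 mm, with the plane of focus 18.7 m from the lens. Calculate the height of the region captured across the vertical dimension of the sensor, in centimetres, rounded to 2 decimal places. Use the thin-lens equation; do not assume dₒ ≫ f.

dₒ: 18.7 m = 18700 mm.
Similar triangles through the lens centre give W/dₒ = h/dᵢ; with 1/f = 1/dₒ + 1/dᵢ this gives W = h·(dₒ − f)/f.
W = 24 mm × (18700 − 526) / 526 = 24 × 34.5513 ≈ 829.232 mm = 82.9232 cm.

82.92 cm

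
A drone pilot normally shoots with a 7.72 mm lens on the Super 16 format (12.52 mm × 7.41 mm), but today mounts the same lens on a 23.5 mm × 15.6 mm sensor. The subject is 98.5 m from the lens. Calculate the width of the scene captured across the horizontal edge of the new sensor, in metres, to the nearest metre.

The focal length stays 7.72 mm; the relevant sensor dimension is now w = 23.5 mm. Object distance dₒ = 98.5 m = 98500 mm.
Thin-lens field width W = w·(dₒ − f)/f = 23.5 × (98500 − 7.72)/7.72 ≈ 299814.583 mm = 299.815 m.

300 m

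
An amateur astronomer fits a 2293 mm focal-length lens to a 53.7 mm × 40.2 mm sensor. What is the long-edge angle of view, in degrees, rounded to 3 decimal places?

Angle of view α = 2·arctan(w/2f) with w = 53.7 mm and f = 2293 mm.
w/2f = 0.01171; arctan(0.01171) ≈ 0.6709°, so α ≈ 1.3418°.

1.342°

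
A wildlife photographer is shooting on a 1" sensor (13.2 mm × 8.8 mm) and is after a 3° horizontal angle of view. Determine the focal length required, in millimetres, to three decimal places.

From α = 2·arctan(w/2f) we get f = w / (2·tan(α/2)).
With w = 13.2 mm and α/2 = 1.5°, tan(α/2) ≈ 0.02619, so f ≈ 13.2 / 0.05237 ≈ 252.0438 mm.

252.044 mm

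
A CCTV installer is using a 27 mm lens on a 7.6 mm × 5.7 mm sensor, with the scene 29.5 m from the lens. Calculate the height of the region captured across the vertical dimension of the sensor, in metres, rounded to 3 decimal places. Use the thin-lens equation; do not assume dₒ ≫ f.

dₒ: 29.5 m = 29500 mm.
Similar triangles through the lens centre give W/dₒ = h/dᵢ; with 1/f = 1/dₒ + 1/dᵢ this gives W = h·(dₒ − f)/f.
W = 5.7 mm × (29500 − 27) / 27 = 5.7 × 1091.5926 ≈ 6222.078 mm = 6.22208 m.

6.222 m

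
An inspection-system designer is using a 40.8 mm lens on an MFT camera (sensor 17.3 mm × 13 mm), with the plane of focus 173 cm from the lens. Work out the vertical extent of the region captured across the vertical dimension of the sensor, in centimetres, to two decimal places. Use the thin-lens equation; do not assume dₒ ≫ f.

dₒ: 173 cm = 1730 mm.
Similar triangles through the lens centre give W/dₒ = h/dᵢ; with 1/f = 1/dₒ + 1/dᵢ this gives W = h·(dₒ − f)/f.
W = 13 mm × (1730 − 40.8) / 40.8 = 13 × 41.4020 ≈ 538.225 mm = 53.8225 cm.

53.82 cm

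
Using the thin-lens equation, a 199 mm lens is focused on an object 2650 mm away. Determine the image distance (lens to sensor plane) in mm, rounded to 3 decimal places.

215.157 mm

1/dᵢ = 1/f − 1/dₒ = 1/199 − 1/2650 = 0.0046478 mm⁻¹.
dᵢ = 1/0.0046478 ≈ 215.1571 mm.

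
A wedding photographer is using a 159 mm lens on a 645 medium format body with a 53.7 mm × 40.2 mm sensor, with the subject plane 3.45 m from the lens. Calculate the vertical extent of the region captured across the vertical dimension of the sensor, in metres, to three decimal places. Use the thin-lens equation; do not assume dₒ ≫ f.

0.832 m

dₒ: 3.45 m = 3450 mm.
Similar triangles through the lens centre give W/dₒ = h/dᵢ; with 1/f = 1/dₒ + 1/dᵢ this gives W = h·(dₒ − f)/f.
W = 40.2 mm × (3450 − 159) / 159 = 40.2 × 20.6981 ≈ 832.064 mm = 0.832064 m.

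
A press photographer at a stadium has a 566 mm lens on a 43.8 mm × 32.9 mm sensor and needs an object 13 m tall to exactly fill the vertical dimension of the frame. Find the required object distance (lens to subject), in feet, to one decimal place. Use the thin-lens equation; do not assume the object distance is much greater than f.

W: 13 m = 13000 mm.
Magnification m = h/W = dᵢ/dₒ; combined with 1/f = 1/dₒ + 1/dᵢ this gives dₒ = f·(1 + W/h).
dₒ = 566 mm × (1 + 13000/32.9) = 566 × 396.1368 ≈ 224213.416 mm = 224213.416/304.8 ft = 735.608 ft.

735.6 ft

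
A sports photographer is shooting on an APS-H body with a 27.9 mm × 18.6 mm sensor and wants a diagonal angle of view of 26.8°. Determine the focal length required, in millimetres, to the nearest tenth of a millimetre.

Sensor diagonal = √(27.9² + 18.6²) = √1124.3700 ≈ 33.5316 mm.
From α = 2·arctan(d/2f) we get f = d / (2·tan(α/2)).
With d = 33.5316 mm and α/2 = 13.4°, tan(α/2) ≈ 0.23823, so f ≈ 33.5316 / 0.47647 ≈ 70.3755 mm.

70.4 mm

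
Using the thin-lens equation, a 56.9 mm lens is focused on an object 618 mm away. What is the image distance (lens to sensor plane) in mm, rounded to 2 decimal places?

62.67 mm

1/dᵢ = 1/f − 1/dₒ = 1/56.9 − 1/618 = 0.0159566 mm⁻¹.
dᵢ = 1/0.0159566 ≈ 62.6701 mm.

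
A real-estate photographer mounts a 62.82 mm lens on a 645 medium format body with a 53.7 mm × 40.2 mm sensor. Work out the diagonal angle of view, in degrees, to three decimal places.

Sensor diagonal = √(53.7² + 40.2²) = √4499.7300 ≈ 67.0800 mm.
Angle of view α = 2·arctan(d/2f) with d = 67.0800 mm and f = 62.82 mm.
d/2f = 0.53391; arctan(0.53391) ≈ 28.0981°, so α ≈ 56.1961°.

56.196°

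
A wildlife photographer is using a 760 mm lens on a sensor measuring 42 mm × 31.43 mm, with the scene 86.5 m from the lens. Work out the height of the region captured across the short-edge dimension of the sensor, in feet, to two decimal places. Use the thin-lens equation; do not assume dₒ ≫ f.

dₒ: 86.5 m = 86500 mm.
Similar triangles through the lens centre give W/dₒ = h/dᵢ; with 1/f = 1/dₒ + 1/dᵢ this gives W = h·(dₒ − f)/f.
W = 31.43 mm × (86500 − 760) / 760 = 31.43 × 112.8158 ≈ 3545.800 mm = 3545.800/304.8 ft = 11.6332 ft.

11.63 ft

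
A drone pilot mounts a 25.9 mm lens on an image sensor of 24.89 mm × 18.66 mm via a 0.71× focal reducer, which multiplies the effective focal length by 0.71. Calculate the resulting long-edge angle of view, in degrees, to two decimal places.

68.18°

Effective focal length f = 25.9 × 0.71 = 18.389 mm.
α = 2·arctan(24.89 / (2 × 18.389)) = 2·arctan(0.67676) ≈ 68.1774°.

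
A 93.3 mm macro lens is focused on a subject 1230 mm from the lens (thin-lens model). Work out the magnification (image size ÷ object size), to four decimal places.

0.0821×

Thin lens: 1/f = 1/dₒ + 1/dᵢ → 1/dᵢ = 1/93.3 − 1/1230 = 0.0099051 mm⁻¹, so dᵢ ≈ 100.9580 mm.
Magnification m = dᵢ/dₒ = 100.9580/1230 ≈ 0.08208.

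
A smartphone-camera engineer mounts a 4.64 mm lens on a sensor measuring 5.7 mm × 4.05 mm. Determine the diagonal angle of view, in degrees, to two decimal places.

Sensor diagonal = √(5.7² + 4.05²) = √48.8925 ≈ 6.9923 mm.
Angle of view α = 2·arctan(d/2f) with d = 6.9923 mm and f = 4.64 mm.
d/2f = 0.75348; arctan(0.75348) ≈ 36.9974°, so α ≈ 73.9948°.

73.99°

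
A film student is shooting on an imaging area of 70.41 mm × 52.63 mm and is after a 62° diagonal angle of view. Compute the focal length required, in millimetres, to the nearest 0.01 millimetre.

Sensor diagonal = √(70.41² + 52.63²) = √7727.4850 ≈ 87.9061 mm.
From α = 2·arctan(d/2f) we get f = d / (2·tan(α/2)).
With d = 87.9061 mm and α/2 = 31°, tan(α/2) ≈ 0.60086, so f ≈ 87.9061 / 1.20172 ≈ 73.1502 mm.

73.15 mm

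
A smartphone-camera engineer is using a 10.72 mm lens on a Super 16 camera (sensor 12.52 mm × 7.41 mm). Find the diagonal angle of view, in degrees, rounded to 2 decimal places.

68.32°

Sensor diagonal = √(12.52² + 7.41²) = √211.6585 ≈ 14.5485 mm.
Angle of view α = 2·arctan(d/2f) with d = 14.5485 mm and f = 10.72 mm.
d/2f = 0.67857; arctan(0.67857) ≈ 34.1595°, so α ≈ 68.3191°.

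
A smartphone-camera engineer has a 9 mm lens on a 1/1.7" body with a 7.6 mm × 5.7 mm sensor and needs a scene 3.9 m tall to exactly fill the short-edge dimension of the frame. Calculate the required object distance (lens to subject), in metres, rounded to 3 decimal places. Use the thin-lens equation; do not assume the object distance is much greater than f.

W: 3.9 m = 3900 mm.
Magnification m = h/W = dᵢ/dₒ; combined with 1/f = 1/dₒ + 1/dᵢ this gives dₒ = f·(1 + W/h).
dₒ = 9 mm × (1 + 3900/5.7) = 9 × 685.2105 ≈ 6166.895 mm = 6.16689 m.

6.167 m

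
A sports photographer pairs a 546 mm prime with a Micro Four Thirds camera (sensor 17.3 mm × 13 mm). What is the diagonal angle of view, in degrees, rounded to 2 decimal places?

2.27°

Sensor diagonal = √(17.3² + 13²) = √468.2900 ≈ 21.6400 mm.
Angle of view α = 2·arctan(d/2f) with d = 21.6400 mm and f = 546 mm.
d/2f = 0.01982; arctan(0.01982) ≈ 1.1353°, so α ≈ 2.2705°.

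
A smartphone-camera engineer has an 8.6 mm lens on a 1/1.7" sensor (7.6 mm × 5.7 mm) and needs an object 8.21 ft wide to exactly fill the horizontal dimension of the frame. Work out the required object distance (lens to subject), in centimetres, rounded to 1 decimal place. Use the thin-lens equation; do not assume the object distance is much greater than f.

284.0 cm

W: 8.21 ft × 304.8 mm/ft = 2502.41 mm.
Magnification m = w/W = dᵢ/dₒ; combined with 1/f = 1/dₒ + 1/dᵢ this gives dₒ = f·(1 + W/w).
dₒ = 8.6 mm × (1 + 2502.41/7.6) = 8.6 × 330.2642 ≈ 2840.272 mm = 284.027 cm.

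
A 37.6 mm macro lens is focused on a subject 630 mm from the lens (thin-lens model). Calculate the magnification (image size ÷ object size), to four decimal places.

Thin lens: 1/f = 1/dₒ + 1/dᵢ → 1/dᵢ = 1/37.6 − 1/630 = 0.0250084 mm⁻¹, so dᵢ ≈ 39.9865 mm.
Magnification m = dᵢ/dₒ = 39.9865/630 ≈ 0.06347.

0.0635×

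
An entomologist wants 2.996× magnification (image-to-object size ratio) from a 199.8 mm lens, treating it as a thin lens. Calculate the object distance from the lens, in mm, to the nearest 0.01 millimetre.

With m = dᵢ/dₒ and 1/f = 1/dₒ + 1/dᵢ, substituting dᵢ = m·dₒ gives 1/f = (1 + 1/m)/dₒ, hence dₒ = f·(1 + 1/m).
dₒ = 199.8 × (1 + 1/2.996) = 199.8 × 1.33378 ≈ 266.489 mm.

266.49 mm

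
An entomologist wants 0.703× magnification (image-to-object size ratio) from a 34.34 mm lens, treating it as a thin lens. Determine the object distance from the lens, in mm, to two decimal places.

With m = dᵢ/dₒ and 1/f = 1/dₒ + 1/dᵢ, substituting dᵢ = m·dₒ gives 1/f = (1 + 1/m)/dₒ, hence dₒ = f·(1 + 1/m).
dₒ = 34.34 × (1 + 1/0.703) = 34.34 × 2.42248 ≈ 83.188 mm.

83.19 mm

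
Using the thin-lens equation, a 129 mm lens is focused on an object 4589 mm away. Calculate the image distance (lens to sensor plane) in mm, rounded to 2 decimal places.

1/dᵢ = 1/f − 1/dₒ = 1/129 − 1/4589 = 0.0075340 mm⁻¹.
dᵢ = 1/0.0075340 ≈ 132.7312 mm.

132.73 mm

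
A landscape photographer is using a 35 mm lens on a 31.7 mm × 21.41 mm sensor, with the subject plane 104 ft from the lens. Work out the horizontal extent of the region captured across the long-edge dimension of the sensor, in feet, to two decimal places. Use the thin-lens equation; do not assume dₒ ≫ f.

94.09 ft

dₒ: 104 ft × 304.8 mm/ft = 31699.20 mm.
Similar triangles through the lens centre give W/dₒ = w/dᵢ; with 1/f = 1/dₒ + 1/dᵢ this gives W = w·(dₒ − f)/f.
W = 31.7 mm × (31699.2 − 35) / 35 = 31.7 × 904.6914 ≈ 28678.717 mm = 28678.717/304.8 ft = 94.0903 ft.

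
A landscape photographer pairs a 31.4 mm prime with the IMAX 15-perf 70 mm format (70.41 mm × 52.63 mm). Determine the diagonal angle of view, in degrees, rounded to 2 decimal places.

108.92°

Sensor diagonal = √(70.41² + 52.63²) = √7727.4850 ≈ 87.9061 mm.
Angle of view α = 2·arctan(d/2f) with d = 87.9061 mm and f = 31.4 mm.
d/2f = 1.39978; arctan(1.39978) ≈ 54.4580°, so α ≈ 108.9161°.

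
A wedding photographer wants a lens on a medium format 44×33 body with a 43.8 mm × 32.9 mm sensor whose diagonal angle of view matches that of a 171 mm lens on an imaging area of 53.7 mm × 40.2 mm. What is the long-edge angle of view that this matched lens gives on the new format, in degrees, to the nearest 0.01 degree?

Sensor diagonal = √(53.7² + 40.2²) = √4499.7300 ≈ 67.0800 mm.
Sensor diagonal = √(43.8² + 32.9²) = √3000.8500 ≈ 54.7800 mm.
Equal diagonal AOV ⇒ f₂ = f₁ · 54.7800/67.0800 = 171 × 0.81664 ≈ 139.6449 mm.
Long-edge AOV on the new format = 2·arctan(43.8 / (2 × 139.6449)) = 2·arctan(0.15683) ≈ 17.8258°.

17.83°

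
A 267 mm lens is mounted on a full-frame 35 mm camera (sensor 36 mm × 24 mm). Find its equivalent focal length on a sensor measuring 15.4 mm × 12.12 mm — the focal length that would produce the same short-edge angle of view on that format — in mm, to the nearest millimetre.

Equal angle of view means equal height/f ratio, so f₂ = f₁ · (height₂/height₁) = 267 × 12.12/24.
f₂ = 267 × 0.50500 ≈ 134.835 mm.

135 mm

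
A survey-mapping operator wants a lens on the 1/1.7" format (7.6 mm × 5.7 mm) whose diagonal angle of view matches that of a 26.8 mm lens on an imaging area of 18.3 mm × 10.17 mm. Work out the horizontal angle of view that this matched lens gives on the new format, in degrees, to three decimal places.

Sensor diagonal = √(18.3² + 10.17²) = √438.3189 ≈ 20.9361 mm.
Sensor diagonal = √(7.6² + 5.7²) = √90.2500 ≈ 9.5000 mm.
Equal diagonal AOV ⇒ f₂ = f₁ · 9.5000/20.9361 = 26.8 × 0.45376 ≈ 12.1608 mm.
Horizontal AOV on the new format = 2·arctan(7.6 / (2 × 12.1608)) = 2·arctan(0.31248) ≈ 34.7058°.

34.706°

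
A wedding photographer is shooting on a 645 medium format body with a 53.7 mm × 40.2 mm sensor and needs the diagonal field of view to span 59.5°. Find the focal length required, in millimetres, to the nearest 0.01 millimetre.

Sensor diagonal = √(53.7² + 40.2²) = √4499.7300 ≈ 67.0800 mm.
From α = 2·arctan(d/2f) we get f = d / (2·tan(α/2)).
With d = 67.0800 mm and α/2 = 29.75°, tan(α/2) ≈ 0.57155, so f ≈ 67.0800 / 1.14309 ≈ 58.6829 mm.

58.68 mm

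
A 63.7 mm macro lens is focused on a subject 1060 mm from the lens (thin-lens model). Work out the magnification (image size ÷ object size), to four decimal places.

Thin lens: 1/f = 1/dₒ + 1/dᵢ → 1/dᵢ = 1/63.7 − 1/1060 = 0.0147552 mm⁻¹, so dᵢ ≈ 67.7728 mm.
Magnification m = dᵢ/dₒ = 67.7728/1060 ≈ 0.06394.

0.0639×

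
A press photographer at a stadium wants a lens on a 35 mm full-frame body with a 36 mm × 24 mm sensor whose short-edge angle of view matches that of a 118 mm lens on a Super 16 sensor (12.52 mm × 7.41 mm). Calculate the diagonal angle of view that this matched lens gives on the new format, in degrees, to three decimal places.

Equal short-edge AOV ⇒ f₂ = f₁ · 24/7.41 = 118 × 3.23887 ≈ 382.1862 mm.
Sensor diagonal = √(36² + 24²) = √1872.0000 ≈ 43.2666 mm.
Diagonal AOV on the new format = 2·arctan(43.2666 / (2 × 382.1862)) = 2·arctan(0.05660) ≈ 6.4794°.

6.479°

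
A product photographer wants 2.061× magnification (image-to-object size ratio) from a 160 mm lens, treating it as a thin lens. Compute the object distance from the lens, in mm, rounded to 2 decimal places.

237.63 mm

With m = dᵢ/dₒ and 1/f = 1/dₒ + 1/dᵢ, substituting dᵢ = m·dₒ gives 1/f = (1 + 1/m)/dₒ, hence dₒ = f·(1 + 1/m).
dₒ = 160 × (1 + 1/2.061) = 160 × 1.48520 ≈ 237.632 mm.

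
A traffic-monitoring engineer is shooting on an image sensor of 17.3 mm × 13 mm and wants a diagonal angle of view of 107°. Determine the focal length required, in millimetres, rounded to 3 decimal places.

Sensor diagonal = √(17.3² + 13²) = √468.2900 ≈ 21.6400 mm.
From α = 2·arctan(d/2f) we get f = d / (2·tan(α/2)).
With d = 21.6400 mm and α/2 = 53.5°, tan(α/2) ≈ 1.35142, so f ≈ 21.6400 / 2.70284 ≈ 8.0064 mm.

8.006 mm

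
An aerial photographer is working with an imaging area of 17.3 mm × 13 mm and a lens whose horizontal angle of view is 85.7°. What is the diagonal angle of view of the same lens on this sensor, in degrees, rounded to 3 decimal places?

From the horizontal AOV: f = 17.3 / (2·tan(42.85°)) = 17.3 / 1.85526 ≈ 9.3248 mm.
Sensor diagonal = √(17.3² + 13²) = √468.2900 ≈ 21.6400 mm.
Diagonal AOV = 2·arctan(21.6400 / (2 × 9.3248)) = 2·arctan(1.16035) ≈ 98.4897°.

98.490°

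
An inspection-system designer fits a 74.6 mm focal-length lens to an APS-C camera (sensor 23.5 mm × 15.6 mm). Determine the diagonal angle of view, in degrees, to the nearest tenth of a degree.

Sensor diagonal = √(23.5² + 15.6²) = √795.6100 ≈ 28.2066 mm.
Angle of view α = 2·arctan(d/2f) with d = 28.2066 mm and f = 74.6 mm.
d/2f = 0.18905; arctan(0.18905) ≈ 10.7055°, so α ≈ 21.4111°.

21.4°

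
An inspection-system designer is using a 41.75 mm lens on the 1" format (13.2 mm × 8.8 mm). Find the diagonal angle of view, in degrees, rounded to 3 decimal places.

21.515°

Sensor diagonal = √(13.2² + 8.8²) = √251.6800 ≈ 15.8644 mm.
Angle of view α = 2·arctan(d/2f) with d = 15.8644 mm and f = 41.75 mm.
d/2f = 0.18999; arctan(0.18999) ≈ 10.7576°, so α ≈ 21.5152°.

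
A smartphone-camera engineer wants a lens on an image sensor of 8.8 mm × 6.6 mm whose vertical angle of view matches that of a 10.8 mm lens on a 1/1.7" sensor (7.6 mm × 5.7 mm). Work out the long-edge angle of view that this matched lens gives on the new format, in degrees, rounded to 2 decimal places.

Equal vertical AOV ⇒ f₂ = f₁ · 6.6/5.7 = 10.8 × 1.15789 ≈ 12.5053 mm.
Long-edge AOV on the new format = 2·arctan(8.8 / (2 × 12.5053)) = 2·arctan(0.35185) ≈ 38.7690°.

38.77°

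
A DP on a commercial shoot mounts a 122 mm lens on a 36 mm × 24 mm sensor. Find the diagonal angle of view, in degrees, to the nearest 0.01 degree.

Sensor diagonal = √(36² + 24²) = √1872.0000 ≈ 43.2666 mm.
Angle of view α = 2·arctan(d/2f) with d = 43.2666 mm and f = 122 mm.
d/2f = 0.17732; arctan(0.17732) ≈ 10.0553°, so α ≈ 20.1106°.

20.11°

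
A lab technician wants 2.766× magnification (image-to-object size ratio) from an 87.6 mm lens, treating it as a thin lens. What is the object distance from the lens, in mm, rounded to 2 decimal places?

With m = dᵢ/dₒ and 1/f = 1/dₒ + 1/dᵢ, substituting dᵢ = m·dₒ gives 1/f = (1 + 1/m)/dₒ, hence dₒ = f·(1 + 1/m).
dₒ = 87.6 × (1 + 1/2.766) = 87.6 × 1.36153 ≈ 119.270 mm.

119.27 mm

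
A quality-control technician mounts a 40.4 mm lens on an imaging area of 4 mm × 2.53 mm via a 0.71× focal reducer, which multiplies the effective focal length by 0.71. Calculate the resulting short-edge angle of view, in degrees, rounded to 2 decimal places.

5.05°

Effective focal length f = 40.4 × 0.71 = 28.684 mm.
α = 2·arctan(2.53 / (2 × 28.684)) = 2·arctan(0.04410) ≈ 5.0504°.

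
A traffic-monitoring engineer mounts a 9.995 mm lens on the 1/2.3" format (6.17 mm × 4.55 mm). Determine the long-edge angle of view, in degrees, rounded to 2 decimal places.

Angle of view α = 2·arctan(w/2f) with w = 6.17 mm and f = 9.995 mm.
w/2f = 0.30865; arctan(0.30865) ≈ 17.1531°, so α ≈ 34.3061°.

34.31°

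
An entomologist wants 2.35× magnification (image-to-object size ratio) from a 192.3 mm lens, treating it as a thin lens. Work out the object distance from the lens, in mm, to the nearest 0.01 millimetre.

With m = dᵢ/dₒ and 1/f = 1/dₒ + 1/dᵢ, substituting dᵢ = m·dₒ gives 1/f = (1 + 1/m)/dₒ, hence dₒ = f·(1 + 1/m).
dₒ = 192.3 × (1 + 1/2.35) = 192.3 × 1.42553 ≈ 274.130 mm.

274.13 mm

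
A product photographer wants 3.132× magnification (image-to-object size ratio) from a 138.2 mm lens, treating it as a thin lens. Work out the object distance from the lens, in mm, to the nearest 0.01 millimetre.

With m = dᵢ/dₒ and 1/f = 1/dₒ + 1/dᵢ, substituting dᵢ = m·dₒ gives 1/f = (1 + 1/m)/dₒ, hence dₒ = f·(1 + 1/m).
dₒ = 138.2 × (1 + 1/3.132) = 138.2 × 1.31928 ≈ 182.325 mm.

182.33 mm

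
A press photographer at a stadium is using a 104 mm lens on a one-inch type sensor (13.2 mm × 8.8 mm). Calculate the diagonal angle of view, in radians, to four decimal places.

Sensor diagonal = √(13.2² + 8.8²) = √251.6800 ≈ 15.8644 mm.
Angle of view α = 2·arctan(d/2f) with d = 15.8644 mm and f = 104 mm.
d/2f = 0.07627; arctan(0.07627) ≈ 0.0761 rad, so α ≈ 0.1522 rad.

0.1522 rad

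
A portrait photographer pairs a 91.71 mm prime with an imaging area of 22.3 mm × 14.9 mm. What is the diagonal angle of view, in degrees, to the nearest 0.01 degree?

Sensor diagonal = √(22.3² + 14.9²) = √719.3000 ≈ 26.8198 mm.
Angle of view α = 2·arctan(d/2f) with d = 26.8198 mm and f = 91.71 mm.
d/2f = 0.14622; arctan(0.14622) ≈ 8.3189°, so α ≈ 16.6377°.

16.64°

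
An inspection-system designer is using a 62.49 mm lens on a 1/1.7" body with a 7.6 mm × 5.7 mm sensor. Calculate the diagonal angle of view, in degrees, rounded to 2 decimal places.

8.69°

Sensor diagonal = √(7.6² + 5.7²) = √90.2500 ≈ 9.5000 mm.
Angle of view α = 2·arctan(d/2f) with d = 9.5000 mm and f = 62.49 mm.
d/2f = 0.07601; arctan(0.07601) ≈ 4.3468°, so α ≈ 8.6936°.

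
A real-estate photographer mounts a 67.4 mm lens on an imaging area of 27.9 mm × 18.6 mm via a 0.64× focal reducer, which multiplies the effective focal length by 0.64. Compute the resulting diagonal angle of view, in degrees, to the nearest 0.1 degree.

42.5°

Effective focal length f = 67.4 × 0.64 = 43.136 mm.
Sensor diagonal = √(27.9² + 18.6²) = √1124.3700 ≈ 33.5316 mm.
α = 2·arctan(33.532 / (2 × 43.136)) = 2·arctan(0.38867) ≈ 42.4796°.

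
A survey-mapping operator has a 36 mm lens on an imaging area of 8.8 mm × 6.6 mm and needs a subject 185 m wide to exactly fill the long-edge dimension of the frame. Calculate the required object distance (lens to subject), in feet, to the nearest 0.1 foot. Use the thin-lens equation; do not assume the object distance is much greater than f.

2483.1 ft

W: 185 m = 185000 mm.
Magnification m = w/W = dᵢ/dₒ; combined with 1/f = 1/dₒ + 1/dᵢ this gives dₒ = f·(1 + W/w).
dₒ = 36 mm × (1 + 185000/8.8) = 36 × 21023.7273 ≈ 756854.182 mm = 756854.182/304.8 ft = 2483.12 ft.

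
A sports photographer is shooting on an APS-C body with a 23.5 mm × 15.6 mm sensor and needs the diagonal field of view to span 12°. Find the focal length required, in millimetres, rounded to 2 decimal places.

134.18 mm

Sensor diagonal = √(23.5² + 15.6²) = √795.6100 ≈ 28.2066 mm.
From α = 2·arctan(d/2f) we get f = d / (2·tan(α/2)).
With d = 28.2066 mm and α/2 = 6°, tan(α/2) ≈ 0.10510, so f ≈ 28.2066 / 0.21021 ≈ 134.1837 mm.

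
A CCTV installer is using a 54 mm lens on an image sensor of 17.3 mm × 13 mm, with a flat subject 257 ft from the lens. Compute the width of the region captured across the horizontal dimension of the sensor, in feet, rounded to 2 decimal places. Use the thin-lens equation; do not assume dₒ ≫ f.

dₒ: 257 ft × 304.8 mm/ft = 78333.60 mm.
Similar triangles through the lens centre give W/dₒ = w/dᵢ; with 1/f = 1/dₒ + 1/dᵢ this gives W = w·(dₒ − f)/f.
W = 17.3 mm × (78333.6 − 54) / 54 = 17.3 × 1449.6222 ≈ 25078.464 mm = 25078.464/304.8 ft = 82.2784 ft.

82.28 ft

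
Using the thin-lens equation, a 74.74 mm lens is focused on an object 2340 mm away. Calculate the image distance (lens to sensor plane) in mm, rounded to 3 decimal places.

77.206 mm

1/dᵢ = 1/f − 1/dₒ = 1/74.74 − 1/2340 = 0.0129524 mm⁻¹.
dᵢ = 1/0.0129524 ≈ 77.2060 mm.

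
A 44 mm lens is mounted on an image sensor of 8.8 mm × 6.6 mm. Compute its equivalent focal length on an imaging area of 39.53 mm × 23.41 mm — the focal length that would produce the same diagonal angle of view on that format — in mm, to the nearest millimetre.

184 mm

Sensor diagonal = √(8.8² + 6.6²) = √121.0000 ≈ 11.0000 mm.
Sensor diagonal = √(39.53² + 23.41²) = √2110.6490 ≈ 45.9418 mm.
Equal angle of view means equal diagonal/f ratio, so f₂ = f₁ · (diagonal₂/diagonal₁) = 44 × 45.9418/11.0000.
f₂ = 44 × 4.17653 ≈ 183.767 mm.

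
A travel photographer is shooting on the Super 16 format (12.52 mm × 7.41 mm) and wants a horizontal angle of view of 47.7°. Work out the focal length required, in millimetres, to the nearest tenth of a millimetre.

From α = 2·arctan(w/2f) we get f = w / (2·tan(α/2)).
With w = 12.52 mm and α/2 = 23.85°, tan(α/2) ≈ 0.44210, so f ≈ 12.52 / 0.88419 ≈ 14.1598 mm.

14.2 mm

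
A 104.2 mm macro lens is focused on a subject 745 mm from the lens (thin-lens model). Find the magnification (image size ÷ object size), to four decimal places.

Thin lens: 1/f = 1/dₒ + 1/dᵢ → 1/dᵢ = 1/104.2 − 1/745 = 0.0082546 mm⁻¹, so dᵢ ≈ 121.1439 mm.
Magnification m = dᵢ/dₒ = 121.1439/745 ≈ 0.16261.

0.1626×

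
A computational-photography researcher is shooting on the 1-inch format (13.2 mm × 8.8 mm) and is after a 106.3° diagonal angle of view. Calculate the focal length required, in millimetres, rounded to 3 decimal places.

5.945 mm

Sensor diagonal = √(13.2² + 8.8²) = √251.6800 ≈ 15.8644 mm.
From α = 2·arctan(d/2f) we get f = d / (2·tan(α/2)).
With d = 15.8644 mm and α/2 = 53.15°, tan(α/2) ≈ 1.33430, so f ≈ 15.8644 / 2.66860 ≈ 5.9449 mm.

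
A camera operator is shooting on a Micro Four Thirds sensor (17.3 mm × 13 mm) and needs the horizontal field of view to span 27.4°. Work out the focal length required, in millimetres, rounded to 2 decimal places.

From α = 2·arctan(w/2f) we get f = w / (2·tan(α/2)).
With w = 17.3 mm and α/2 = 13.7°, tan(α/2) ≈ 0.24377, so f ≈ 17.3 / 0.48755 ≈ 35.4837 mm.

35.48 mm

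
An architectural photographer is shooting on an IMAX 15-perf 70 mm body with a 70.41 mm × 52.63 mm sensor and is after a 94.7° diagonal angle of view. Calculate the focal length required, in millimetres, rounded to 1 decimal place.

Sensor diagonal = √(70.41² + 52.63²) = √7727.4850 ≈ 87.9061 mm.
From α = 2·arctan(d/2f) we get f = d / (2·tan(α/2)).
With d = 87.9061 mm and α/2 = 47.35°, tan(α/2) ≈ 1.08559, so f ≈ 87.9061 / 2.17118 ≈ 40.4878 mm.

40.5 mm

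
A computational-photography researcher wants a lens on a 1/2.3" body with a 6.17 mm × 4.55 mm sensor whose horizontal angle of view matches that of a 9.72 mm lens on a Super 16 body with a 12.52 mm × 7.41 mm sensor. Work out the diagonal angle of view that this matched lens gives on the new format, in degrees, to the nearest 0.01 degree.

77.33°

Equal horizontal AOV ⇒ f₂ = f₁ · 6.17/12.52 = 9.72 × 0.49281 ≈ 4.7901 mm.
Sensor diagonal = √(6.17² + 4.55²) = √58.7714 ≈ 7.6663 mm.
Diagonal AOV on the new format = 2·arctan(7.6663 / (2 × 4.7901)) = 2·arctan(0.80021) ≈ 77.3345°.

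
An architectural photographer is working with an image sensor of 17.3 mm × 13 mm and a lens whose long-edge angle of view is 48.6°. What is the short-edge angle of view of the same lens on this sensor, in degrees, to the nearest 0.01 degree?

37.48°

From the long-edge AOV: f = 17.3 / (2·tan(24.3°)) = 17.3 / 0.90303 ≈ 19.1576 mm.
Short-edge AOV = 2·arctan(13 / (2 × 19.1576)) = 2·arctan(0.33929) ≈ 37.4832°.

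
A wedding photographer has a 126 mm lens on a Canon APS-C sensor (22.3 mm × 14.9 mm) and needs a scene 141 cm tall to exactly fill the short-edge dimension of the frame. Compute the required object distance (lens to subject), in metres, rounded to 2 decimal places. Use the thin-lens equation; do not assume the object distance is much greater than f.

12.05 m

W: 141 cm = 1410 mm.
Magnification m = h/W = dᵢ/dₒ; combined with 1/f = 1/dₒ + 1/dᵢ this gives dₒ = f·(1 + W/h).
dₒ = 126 mm × (1 + 1410/14.9) = 126 × 95.6309 ≈ 12049.490 mm = 12.0495 m.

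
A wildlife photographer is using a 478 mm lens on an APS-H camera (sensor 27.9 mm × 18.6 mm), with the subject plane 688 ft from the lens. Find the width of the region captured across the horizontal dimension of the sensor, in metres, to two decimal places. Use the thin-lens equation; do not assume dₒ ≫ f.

12.21 m

dₒ: 688 ft × 304.8 mm/ft = 209702.39 mm.
Similar triangles through the lens centre give W/dₒ = w/dᵢ; with 1/f = 1/dₒ + 1/dᵢ this gives W = w·(dₒ − f)/f.
W = 27.9 mm × (209702 − 478) / 478 = 27.9 × 437.7079 ≈ 12212.051 mm = 12.2121 m.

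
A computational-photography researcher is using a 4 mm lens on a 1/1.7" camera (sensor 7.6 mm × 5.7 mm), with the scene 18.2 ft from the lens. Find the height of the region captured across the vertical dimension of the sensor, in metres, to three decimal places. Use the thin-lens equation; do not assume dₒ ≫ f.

dₒ: 18.2 ft × 304.8 mm/ft = 5547.36 mm.
Similar triangles through the lens centre give W/dₒ = h/dᵢ; with 1/f = 1/dₒ + 1/dᵢ this gives W = h·(dₒ − f)/f.
W = 5.7 mm × (5547.36 − 4) / 4 = 5.7 × 1385.8400 ≈ 7899.288 mm = 7.89929 m.

7.899 m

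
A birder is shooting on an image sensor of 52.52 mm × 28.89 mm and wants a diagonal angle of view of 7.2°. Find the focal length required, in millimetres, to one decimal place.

Sensor diagonal = √(52.52² + 28.89²) = √3592.9825 ≈ 59.9415 mm.
From α = 2·arctan(d/2f) we get f = d / (2·tan(α/2)).
With d = 59.9415 mm and α/2 = 3.6°, tan(α/2) ≈ 0.06291, so f ≈ 59.9415 / 0.12583 ≈ 476.3714 mm.

476.4 mm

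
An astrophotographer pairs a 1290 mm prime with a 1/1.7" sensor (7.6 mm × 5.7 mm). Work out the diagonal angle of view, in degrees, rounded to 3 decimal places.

0.422°

Sensor diagonal = √(7.6² + 5.7²) = √90.2500 ≈ 9.5000 mm.
Angle of view α = 2·arctan(d/2f) with d = 9.5000 mm and f = 1290 mm.
d/2f = 0.00368; arctan(0.00368) ≈ 0.2110°, so α ≈ 0.4219°.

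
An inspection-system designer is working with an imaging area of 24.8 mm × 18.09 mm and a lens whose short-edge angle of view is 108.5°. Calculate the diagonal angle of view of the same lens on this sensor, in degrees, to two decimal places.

134.02°

From the short-edge AOV: f = 18.09 / (2·tan(54.25°)) = 18.09 / 2.77818 ≈ 6.5115 mm.
Sensor diagonal = √(24.8² + 18.09²) = √942.2881 ≈ 30.6967 mm.
Diagonal AOV = 2·arctan(30.6967 / (2 × 6.5115)) = 2·arctan(2.35713) ≈ 134.0223°.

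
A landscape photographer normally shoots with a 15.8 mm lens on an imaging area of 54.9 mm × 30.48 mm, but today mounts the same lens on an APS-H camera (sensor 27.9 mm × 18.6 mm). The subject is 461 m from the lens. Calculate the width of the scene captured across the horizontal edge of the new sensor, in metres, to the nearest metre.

814 m

The focal length stays 15.8 mm; the relevant sensor dimension is now w = 27.9 mm. Object distance dₒ = 461 m = 461000 mm.
Thin-lens field width W = w·(dₒ − f)/f = 27.9 × (461000 − 15.8)/15.8 ≈ 814016.404 mm = 814.016 m.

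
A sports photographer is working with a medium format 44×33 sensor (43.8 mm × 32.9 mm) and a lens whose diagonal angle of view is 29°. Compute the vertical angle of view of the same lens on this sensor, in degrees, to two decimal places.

17.66°

Sensor diagonal = √(43.8² + 32.9²) = √3000.8500 ≈ 54.7800 mm.
From the diagonal AOV: f = 54.7800 / (2·tan(14.5°)) = 54.7800 / 0.51724 ≈ 105.9093 mm.
Vertical AOV = 2·arctan(32.9 / (2 × 105.9093)) = 2·arctan(0.15532) ≈ 17.6575°.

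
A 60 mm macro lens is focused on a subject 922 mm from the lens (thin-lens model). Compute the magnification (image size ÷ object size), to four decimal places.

0.0696×

Thin lens: 1/f = 1/dₒ + 1/dᵢ → 1/dᵢ = 1/60 − 1/922 = 0.0155821 mm⁻¹, so dᵢ ≈ 64.1763 mm.
Magnification m = dᵢ/dₒ = 64.1763/922 ≈ 0.06961.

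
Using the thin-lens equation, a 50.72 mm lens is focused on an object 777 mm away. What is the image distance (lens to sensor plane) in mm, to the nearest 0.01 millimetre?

54.26 mm

1/dᵢ = 1/f − 1/dₒ = 1/50.72 − 1/777 = 0.0184291 mm⁻¹.
dᵢ = 1/0.0184291 ≈ 54.2620 mm.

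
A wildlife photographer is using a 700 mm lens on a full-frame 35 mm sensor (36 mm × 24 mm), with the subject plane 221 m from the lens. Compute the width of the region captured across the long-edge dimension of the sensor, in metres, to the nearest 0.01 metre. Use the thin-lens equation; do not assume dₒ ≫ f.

11.33 m

dₒ: 221 m = 221000 mm.
Similar triangles through the lens centre give W/dₒ = w/dᵢ; with 1/f = 1/dₒ + 1/dᵢ this gives W = w·(dₒ − f)/f.
W = 36 mm × (221000 − 700) / 700 = 36 × 314.7143 ≈ 11329.714 mm = 11.3297 m.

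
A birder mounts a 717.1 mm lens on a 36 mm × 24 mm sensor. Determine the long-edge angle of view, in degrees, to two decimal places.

2.88°

Angle of view α = 2·arctan(w/2f) with w = 36 mm and f = 717.1 mm.
w/2f = 0.02510; arctan(0.02510) ≈ 1.4379°, so α ≈ 2.8758°.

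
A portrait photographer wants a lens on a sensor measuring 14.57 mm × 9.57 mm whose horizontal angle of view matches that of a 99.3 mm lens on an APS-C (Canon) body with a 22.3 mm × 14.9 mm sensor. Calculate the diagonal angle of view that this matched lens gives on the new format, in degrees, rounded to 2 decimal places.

Equal horizontal AOV ⇒ f₂ = f₁ · 14.57/22.3 = 99.3 × 0.65336 ≈ 64.8790 mm.
Sensor diagonal = √(14.57² + 9.57²) = √303.8698 ≈ 17.4319 mm.
Diagonal AOV on the new format = 2·arctan(17.4319 / (2 × 64.8790)) = 2·arctan(0.13434) ≈ 15.3028°.

15.30°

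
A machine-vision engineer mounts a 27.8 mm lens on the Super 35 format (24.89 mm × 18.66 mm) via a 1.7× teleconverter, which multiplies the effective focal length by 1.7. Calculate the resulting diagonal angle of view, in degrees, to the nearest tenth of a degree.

Effective focal length f = 27.8 × 1.7 = 47.26 mm.
Sensor diagonal = √(24.89² + 18.66²) = √967.7077 ≈ 31.1080 mm.
α = 2·arctan(31.108 / (2 × 47.26)) = 2·arctan(0.32912) ≈ 36.4344°.

36.4°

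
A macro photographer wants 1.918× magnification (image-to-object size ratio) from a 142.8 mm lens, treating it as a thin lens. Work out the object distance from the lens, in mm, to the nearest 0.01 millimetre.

217.25 mm

With m = dᵢ/dₒ and 1/f = 1/dₒ + 1/dᵢ, substituting dᵢ = m·dₒ gives 1/f = (1 + 1/m)/dₒ, hence dₒ = f·(1 + 1/m).
dₒ = 142.8 × (1 + 1/1.918) = 142.8 × 1.52138 ≈ 217.253 mm.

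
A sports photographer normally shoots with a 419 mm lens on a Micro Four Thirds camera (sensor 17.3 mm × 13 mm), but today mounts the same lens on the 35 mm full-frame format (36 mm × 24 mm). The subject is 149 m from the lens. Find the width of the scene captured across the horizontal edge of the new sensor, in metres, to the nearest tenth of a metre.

12.8 m

The focal length stays 419 mm; the relevant sensor dimension is now w = 36 mm. Object distance dₒ = 149 m = 149000 mm.
Thin-lens field width W = w·(dₒ − f)/f = 36 × (149000 − 419)/419 ≈ 12765.909 mm = 12.7659 m.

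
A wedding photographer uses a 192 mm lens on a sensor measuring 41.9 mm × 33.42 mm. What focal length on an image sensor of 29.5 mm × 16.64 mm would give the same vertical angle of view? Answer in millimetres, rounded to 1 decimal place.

95.6 mm

Equal angle of view means equal height/f ratio, so f₂ = f₁ · (height₂/height₁) = 192 × 16.64/33.42.
f₂ = 192 × 0.49791 ≈ 95.598 mm.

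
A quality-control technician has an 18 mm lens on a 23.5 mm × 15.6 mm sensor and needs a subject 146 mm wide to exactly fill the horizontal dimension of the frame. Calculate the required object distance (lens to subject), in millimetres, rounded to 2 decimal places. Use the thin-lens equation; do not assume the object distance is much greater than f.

129.83 mm

Magnification m = w/W = dᵢ/dₒ; combined with 1/f = 1/dₒ + 1/dᵢ this gives dₒ = f·(1 + W/w).
dₒ = 18 mm × (1 + 146/23.5) = 18 × 7.2128 ≈ 129.830 mm.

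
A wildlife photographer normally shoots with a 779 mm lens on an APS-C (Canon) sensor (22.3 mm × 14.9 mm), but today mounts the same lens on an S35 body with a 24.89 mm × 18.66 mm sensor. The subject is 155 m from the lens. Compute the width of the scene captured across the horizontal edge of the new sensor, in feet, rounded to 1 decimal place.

16.2 ft

The focal length stays 779 mm; the relevant sensor dimension is now w = 24.89 mm. Object distance dₒ = 155 m = 155000 mm.
Thin-lens field width W = w·(dₒ − f)/f = 24.89 × (155000 − 779)/779 ≈ 4927.549 mm = 4927.549/304.8 ft = 16.1665 ft.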